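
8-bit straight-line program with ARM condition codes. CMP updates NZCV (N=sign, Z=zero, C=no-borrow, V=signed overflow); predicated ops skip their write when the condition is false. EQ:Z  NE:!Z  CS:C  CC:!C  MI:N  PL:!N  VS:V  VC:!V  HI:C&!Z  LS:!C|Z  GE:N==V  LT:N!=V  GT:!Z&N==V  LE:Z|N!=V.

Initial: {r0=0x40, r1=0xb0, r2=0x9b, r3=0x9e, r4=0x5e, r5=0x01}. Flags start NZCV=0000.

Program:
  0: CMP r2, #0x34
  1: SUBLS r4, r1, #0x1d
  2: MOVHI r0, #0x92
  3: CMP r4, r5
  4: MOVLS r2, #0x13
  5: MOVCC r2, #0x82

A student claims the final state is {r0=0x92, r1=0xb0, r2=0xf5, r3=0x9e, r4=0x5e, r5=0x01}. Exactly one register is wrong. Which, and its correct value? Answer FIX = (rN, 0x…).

FIX = (r2, 0x9b)

0: ✓ CMP  NZCV=0011
1: · SUBLS
2: ✓ MOVHI  r0←0x92
3: ✓ CMP  NZCV=0010
4: · MOVLS
5: · MOVCC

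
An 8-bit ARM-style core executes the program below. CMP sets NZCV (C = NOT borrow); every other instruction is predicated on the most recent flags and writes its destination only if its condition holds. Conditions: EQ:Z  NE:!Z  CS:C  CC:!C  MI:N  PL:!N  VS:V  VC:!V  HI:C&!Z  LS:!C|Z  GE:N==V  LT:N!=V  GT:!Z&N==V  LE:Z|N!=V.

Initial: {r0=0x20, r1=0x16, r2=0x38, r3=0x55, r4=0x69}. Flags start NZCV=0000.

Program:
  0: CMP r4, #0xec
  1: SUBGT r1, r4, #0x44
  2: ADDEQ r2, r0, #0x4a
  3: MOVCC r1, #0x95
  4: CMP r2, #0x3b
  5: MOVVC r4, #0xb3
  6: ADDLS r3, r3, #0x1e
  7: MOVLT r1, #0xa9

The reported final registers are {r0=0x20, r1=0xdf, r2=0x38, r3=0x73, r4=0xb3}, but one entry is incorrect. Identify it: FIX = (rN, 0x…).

0: ✓ CMP  NZCV=0000
1: ✓ SUBGT  r1←0x25
2: · ADDEQ
3: ✓ MOVCC  r1←0x95
4: ✓ CMP  NZCV=1000
5: ✓ MOVVC  r4←0xb3
6: ✓ ADDLS  r3←0x73
7: ✓ MOVLT  r1←0xa9

FIX = (r1, 0xa9)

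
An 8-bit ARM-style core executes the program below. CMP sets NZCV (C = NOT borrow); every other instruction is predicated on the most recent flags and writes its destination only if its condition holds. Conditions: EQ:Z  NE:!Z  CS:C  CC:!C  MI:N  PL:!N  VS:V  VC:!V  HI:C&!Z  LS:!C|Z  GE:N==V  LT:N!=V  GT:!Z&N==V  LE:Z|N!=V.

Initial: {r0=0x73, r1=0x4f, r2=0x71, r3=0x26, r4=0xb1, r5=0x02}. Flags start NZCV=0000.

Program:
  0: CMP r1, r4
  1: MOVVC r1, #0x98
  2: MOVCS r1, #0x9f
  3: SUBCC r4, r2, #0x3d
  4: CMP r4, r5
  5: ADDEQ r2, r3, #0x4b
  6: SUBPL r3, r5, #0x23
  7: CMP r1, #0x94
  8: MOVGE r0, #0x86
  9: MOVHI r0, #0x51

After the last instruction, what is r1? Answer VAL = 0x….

[0] flags=1001 → (cmp)
[1] flags=1001 VC?F → skip
[2] flags=1001 CS?F → skip
[3] flags=1001 CC?T → r4=0x34
[4] flags=0010 → (cmp)
[5] flags=0010 EQ?F → skip
[6] flags=0010 PL?T → r3=0xdf
[7] flags=1001 → (cmp)
[8] flags=1001 GE?T → r0=0x86
[9] flags=1001 HI?F → skip

VAL = 0x4f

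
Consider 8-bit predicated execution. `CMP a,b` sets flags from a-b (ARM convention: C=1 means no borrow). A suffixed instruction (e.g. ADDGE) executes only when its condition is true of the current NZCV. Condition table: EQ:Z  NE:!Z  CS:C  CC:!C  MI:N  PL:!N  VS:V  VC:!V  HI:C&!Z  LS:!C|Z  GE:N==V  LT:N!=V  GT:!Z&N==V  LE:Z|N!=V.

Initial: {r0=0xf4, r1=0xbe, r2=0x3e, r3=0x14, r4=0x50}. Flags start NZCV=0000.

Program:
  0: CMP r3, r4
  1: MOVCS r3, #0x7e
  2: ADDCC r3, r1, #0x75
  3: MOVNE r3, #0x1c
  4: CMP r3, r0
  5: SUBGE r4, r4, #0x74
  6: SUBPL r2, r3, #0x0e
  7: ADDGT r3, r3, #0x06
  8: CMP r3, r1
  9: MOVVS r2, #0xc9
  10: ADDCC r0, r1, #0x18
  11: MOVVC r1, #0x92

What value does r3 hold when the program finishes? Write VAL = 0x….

0: ✓ CMP  NZCV=1000
1: · MOVCS
2: ✓ ADDCC  r3←0x33
3: ✓ MOVNE  r3←0x1c
4: ✓ CMP  NZCV=0000
5: ✓ SUBGE  r4←0xdc
6: ✓ SUBPL  r2←0x0e
7: ✓ ADDGT  r3←0x22
8: ✓ CMP  NZCV=0000
9: · MOVVS
10: ✓ ADDCC  r0←0xd6
11: ✓ MOVVC  r1←0x92

VAL = 0x22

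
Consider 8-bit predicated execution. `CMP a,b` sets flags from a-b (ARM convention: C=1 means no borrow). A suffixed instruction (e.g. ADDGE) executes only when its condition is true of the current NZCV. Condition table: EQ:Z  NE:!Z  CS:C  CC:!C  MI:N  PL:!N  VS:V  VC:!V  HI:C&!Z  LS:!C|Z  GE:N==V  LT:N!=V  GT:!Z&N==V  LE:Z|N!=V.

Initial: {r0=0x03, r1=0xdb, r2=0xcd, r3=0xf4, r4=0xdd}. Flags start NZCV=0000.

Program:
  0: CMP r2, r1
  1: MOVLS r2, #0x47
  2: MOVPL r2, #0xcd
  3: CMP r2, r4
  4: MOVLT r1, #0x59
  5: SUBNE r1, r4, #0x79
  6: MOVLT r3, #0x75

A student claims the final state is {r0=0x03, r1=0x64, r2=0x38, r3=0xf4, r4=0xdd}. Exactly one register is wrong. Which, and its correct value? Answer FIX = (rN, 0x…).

[0] flags=1000 → (cmp)
[1] flags=1000 LS?T → r2=0x47
[2] flags=1000 PL?F → skip
[3] flags=0000 → (cmp)
[4] flags=0000 LT?F → skip
[5] flags=0000 NE?T → r1=0x64
[6] flags=0000 LT?F → skip

FIX = (r2, 0x47)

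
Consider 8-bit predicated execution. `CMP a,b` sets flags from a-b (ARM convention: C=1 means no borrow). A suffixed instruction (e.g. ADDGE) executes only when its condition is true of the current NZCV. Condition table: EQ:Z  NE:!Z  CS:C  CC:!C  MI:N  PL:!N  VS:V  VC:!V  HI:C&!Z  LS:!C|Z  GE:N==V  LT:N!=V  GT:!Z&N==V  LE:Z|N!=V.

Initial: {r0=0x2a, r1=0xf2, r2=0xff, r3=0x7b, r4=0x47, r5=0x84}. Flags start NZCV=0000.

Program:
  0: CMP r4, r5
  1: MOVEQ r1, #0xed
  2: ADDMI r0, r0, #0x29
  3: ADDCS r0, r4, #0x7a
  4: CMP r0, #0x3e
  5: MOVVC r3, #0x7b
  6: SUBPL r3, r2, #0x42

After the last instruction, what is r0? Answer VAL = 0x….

0: ✓ CMP  NZCV=1001
1: · MOVEQ
2: ✓ ADDMI  r0←0x53
3: · ADDCS
4: ✓ CMP  NZCV=0010
5: ✓ MOVVC  r3←0x7b
6: ✓ SUBPL  r3←0xbd

VAL = 0x53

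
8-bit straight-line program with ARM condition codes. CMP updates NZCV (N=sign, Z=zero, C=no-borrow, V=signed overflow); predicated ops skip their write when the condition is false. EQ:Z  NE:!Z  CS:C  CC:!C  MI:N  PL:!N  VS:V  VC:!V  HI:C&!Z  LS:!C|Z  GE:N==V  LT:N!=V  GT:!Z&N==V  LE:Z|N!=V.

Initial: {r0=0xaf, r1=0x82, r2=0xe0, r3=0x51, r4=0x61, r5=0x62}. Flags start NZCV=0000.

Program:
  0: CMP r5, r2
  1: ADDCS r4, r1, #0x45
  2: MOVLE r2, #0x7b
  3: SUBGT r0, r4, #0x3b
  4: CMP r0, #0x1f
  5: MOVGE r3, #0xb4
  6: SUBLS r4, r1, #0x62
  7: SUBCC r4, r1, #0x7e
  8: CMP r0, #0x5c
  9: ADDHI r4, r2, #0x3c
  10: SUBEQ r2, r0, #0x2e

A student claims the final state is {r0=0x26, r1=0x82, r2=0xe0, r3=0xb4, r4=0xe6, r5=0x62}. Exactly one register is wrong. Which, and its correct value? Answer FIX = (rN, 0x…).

0: ✓ CMP  NZCV=1001
1: · ADDCS
2: · MOVLE
3: ✓ SUBGT  r0←0x26
4: ✓ CMP  NZCV=0010
5: ✓ MOVGE  r3←0xb4
6: · SUBLS
7: · SUBCC
8: ✓ CMP  NZCV=1000
9: · ADDHI
10: · SUBEQ

FIX = (r4, 0x61)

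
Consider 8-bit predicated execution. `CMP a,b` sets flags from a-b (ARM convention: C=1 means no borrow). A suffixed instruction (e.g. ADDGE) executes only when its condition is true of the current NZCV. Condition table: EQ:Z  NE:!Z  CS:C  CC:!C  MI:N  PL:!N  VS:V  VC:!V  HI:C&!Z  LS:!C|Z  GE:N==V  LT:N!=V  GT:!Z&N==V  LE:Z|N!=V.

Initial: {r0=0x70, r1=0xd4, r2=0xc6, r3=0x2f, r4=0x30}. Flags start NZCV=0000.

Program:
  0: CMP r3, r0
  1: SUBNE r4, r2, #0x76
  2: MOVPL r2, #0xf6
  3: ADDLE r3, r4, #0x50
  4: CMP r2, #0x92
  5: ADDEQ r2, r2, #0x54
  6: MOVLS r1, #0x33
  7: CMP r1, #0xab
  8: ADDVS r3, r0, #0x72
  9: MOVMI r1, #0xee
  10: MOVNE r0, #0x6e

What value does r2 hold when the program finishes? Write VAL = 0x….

VAL = 0xc6

0: ✓ CMP  NZCV=1000
1: ✓ SUBNE  r4←0x50
2: · MOVPL
3: ✓ ADDLE  r3←0xa0
4: ✓ CMP  NZCV=0010
5: · ADDEQ
6: · MOVLS
7: ✓ CMP  NZCV=0010
8: · ADDVS
9: · MOVMI
10: ✓ MOVNE  r0←0x6e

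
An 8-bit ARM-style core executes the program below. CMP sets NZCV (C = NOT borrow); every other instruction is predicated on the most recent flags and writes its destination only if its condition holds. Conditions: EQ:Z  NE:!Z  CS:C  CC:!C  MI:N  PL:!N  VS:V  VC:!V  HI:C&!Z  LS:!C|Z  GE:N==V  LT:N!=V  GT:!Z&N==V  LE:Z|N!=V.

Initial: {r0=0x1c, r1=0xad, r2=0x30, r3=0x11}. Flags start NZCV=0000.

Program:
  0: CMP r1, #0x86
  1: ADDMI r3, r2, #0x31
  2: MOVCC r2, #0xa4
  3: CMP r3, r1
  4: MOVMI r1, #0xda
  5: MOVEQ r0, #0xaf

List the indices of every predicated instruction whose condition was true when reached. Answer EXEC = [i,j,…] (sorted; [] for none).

EXEC = []

[0] flags=0010 → (cmp)
[1] flags=0010 MI?F → skip
[2] flags=0010 CC?F → skip
[3] flags=0000 → (cmp)
[4] flags=0000 MI?F → skip
[5] flags=0000 EQ?F → skip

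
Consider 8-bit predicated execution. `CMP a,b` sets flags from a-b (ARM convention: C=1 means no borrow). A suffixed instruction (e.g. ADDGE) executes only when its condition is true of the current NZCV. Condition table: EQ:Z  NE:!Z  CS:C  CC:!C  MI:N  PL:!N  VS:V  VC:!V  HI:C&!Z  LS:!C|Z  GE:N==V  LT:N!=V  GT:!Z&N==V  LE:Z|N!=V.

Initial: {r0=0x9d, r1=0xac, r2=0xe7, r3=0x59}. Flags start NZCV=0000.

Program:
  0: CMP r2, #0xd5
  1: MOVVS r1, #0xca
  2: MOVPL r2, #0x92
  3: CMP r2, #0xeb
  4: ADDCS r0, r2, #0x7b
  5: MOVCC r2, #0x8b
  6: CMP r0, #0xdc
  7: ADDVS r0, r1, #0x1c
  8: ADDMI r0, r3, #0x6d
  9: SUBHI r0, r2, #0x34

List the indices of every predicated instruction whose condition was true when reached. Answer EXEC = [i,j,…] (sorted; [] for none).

[0] flags=0010 → (cmp)
[1] flags=0010 VS?F → skip
[2] flags=0010 PL?T → r2=0x92
[3] flags=1000 → (cmp)
[4] flags=1000 CS?F → skip
[5] flags=1000 CC?T → r2=0x8b
[6] flags=1000 → (cmp)
[7] flags=1000 VS?F → skip
[8] flags=1000 MI?T → r0=0xc6
[9] flags=1000 HI?F → skip

EXEC = [2,5,8]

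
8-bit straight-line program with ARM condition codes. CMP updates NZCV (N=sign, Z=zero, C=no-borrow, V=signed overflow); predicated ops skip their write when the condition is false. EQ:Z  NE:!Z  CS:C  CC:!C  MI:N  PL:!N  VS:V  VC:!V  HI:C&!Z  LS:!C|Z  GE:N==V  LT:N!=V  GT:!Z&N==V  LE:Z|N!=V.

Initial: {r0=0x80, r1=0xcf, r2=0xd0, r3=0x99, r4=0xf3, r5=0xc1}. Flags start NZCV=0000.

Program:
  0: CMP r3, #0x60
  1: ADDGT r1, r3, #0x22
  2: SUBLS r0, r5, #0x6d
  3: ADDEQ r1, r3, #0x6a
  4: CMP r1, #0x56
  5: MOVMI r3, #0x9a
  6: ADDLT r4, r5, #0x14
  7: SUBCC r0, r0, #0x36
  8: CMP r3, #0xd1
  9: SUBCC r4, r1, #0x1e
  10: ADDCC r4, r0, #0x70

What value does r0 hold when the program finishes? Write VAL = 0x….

0: ✓ CMP  NZCV=0011
1: · ADDGT
2: · SUBLS
3: · ADDEQ
4: ✓ CMP  NZCV=0011
5: · MOVMI
6: ✓ ADDLT  r4←0xd5
7: · SUBCC
8: ✓ CMP  NZCV=1000
9: ✓ SUBCC  r4←0xb1
10: ✓ ADDCC  r4←0xf0

VAL = 0x80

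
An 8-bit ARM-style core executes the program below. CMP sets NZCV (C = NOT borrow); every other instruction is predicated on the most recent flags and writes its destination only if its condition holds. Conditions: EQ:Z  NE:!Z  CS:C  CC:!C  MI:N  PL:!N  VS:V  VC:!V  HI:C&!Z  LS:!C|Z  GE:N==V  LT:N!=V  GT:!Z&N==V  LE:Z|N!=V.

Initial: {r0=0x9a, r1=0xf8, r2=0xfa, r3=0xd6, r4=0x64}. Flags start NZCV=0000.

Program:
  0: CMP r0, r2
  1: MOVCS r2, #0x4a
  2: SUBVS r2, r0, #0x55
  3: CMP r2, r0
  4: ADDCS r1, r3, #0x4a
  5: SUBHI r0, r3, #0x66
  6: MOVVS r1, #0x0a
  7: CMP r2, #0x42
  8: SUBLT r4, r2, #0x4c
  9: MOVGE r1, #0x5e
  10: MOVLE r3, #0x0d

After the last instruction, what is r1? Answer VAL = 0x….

VAL = 0x20

[0] flags=1000 → (cmp)
[1] flags=1000 CS?F → skip
[2] flags=1000 VS?F → skip
[3] flags=0010 → (cmp)
[4] flags=0010 CS?T → r1=0x20
[5] flags=0010 HI?T → r0=0x70
[6] flags=0010 VS?F → skip
[7] flags=1010 → (cmp)
[8] flags=1010 LT?T → r4=0xae
[9] flags=1010 GE?F → skip
[10] flags=1010 LE?T → r3=0x0d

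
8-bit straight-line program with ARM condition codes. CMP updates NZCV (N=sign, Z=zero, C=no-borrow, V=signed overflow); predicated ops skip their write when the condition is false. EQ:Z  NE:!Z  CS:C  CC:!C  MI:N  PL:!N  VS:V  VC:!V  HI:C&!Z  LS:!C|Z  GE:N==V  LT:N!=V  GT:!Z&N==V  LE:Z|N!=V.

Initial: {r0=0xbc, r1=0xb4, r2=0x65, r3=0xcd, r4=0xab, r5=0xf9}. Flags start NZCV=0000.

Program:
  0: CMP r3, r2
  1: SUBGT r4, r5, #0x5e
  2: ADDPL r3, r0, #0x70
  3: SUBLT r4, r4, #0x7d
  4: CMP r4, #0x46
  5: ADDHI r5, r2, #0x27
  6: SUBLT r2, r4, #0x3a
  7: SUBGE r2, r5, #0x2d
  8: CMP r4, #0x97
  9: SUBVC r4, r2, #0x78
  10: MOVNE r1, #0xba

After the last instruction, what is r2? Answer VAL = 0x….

VAL = 0xf4

0: ✓ CMP  NZCV=0011
1: · SUBGT
2: ✓ ADDPL  r3←0x2c
3: ✓ SUBLT  r4←0x2e
4: ✓ CMP  NZCV=1000
5: · ADDHI
6: ✓ SUBLT  r2←0xf4
7: · SUBGE
8: ✓ CMP  NZCV=1001
9: · SUBVC
10: ✓ MOVNE  r1←0xba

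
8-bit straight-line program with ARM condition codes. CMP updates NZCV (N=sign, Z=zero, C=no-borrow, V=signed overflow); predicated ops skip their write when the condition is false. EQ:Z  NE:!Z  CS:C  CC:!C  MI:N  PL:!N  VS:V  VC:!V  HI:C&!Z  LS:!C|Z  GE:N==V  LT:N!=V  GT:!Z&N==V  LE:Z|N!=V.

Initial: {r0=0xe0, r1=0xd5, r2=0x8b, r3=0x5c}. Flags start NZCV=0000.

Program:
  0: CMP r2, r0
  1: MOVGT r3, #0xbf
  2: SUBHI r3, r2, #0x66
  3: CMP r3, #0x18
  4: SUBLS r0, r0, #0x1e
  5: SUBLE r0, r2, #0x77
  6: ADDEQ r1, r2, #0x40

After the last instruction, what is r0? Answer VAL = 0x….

VAL = 0xe0

[0] flags=1000 → (cmp)
[1] flags=1000 GT?F → skip
[2] flags=1000 HI?F → skip
[3] flags=0010 → (cmp)
[4] flags=0010 LS?F → skip
[5] flags=0010 LE?F → skip
[6] flags=0010 EQ?F → skip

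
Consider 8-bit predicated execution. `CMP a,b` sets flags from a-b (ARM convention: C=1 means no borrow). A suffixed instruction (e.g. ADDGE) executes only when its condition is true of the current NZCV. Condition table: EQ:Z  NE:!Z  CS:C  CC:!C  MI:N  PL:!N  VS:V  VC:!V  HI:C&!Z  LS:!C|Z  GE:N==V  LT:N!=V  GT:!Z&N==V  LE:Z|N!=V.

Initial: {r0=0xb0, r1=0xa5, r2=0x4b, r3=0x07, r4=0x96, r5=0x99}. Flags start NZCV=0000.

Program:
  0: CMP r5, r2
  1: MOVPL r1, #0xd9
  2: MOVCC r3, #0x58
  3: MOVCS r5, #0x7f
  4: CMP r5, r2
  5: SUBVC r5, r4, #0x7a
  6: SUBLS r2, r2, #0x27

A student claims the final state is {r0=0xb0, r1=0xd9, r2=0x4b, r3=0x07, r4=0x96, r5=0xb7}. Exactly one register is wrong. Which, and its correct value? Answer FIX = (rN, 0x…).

[0] flags=0011 → (cmp)
[1] flags=0011 PL?T → r1=0xd9
[2] flags=0011 CC?F → skip
[3] flags=0011 CS?T → r5=0x7f
[4] flags=0010 → (cmp)
[5] flags=0010 VC?T → r5=0x1c
[6] flags=0010 LS?F → skip

FIX = (r5, 0x1c)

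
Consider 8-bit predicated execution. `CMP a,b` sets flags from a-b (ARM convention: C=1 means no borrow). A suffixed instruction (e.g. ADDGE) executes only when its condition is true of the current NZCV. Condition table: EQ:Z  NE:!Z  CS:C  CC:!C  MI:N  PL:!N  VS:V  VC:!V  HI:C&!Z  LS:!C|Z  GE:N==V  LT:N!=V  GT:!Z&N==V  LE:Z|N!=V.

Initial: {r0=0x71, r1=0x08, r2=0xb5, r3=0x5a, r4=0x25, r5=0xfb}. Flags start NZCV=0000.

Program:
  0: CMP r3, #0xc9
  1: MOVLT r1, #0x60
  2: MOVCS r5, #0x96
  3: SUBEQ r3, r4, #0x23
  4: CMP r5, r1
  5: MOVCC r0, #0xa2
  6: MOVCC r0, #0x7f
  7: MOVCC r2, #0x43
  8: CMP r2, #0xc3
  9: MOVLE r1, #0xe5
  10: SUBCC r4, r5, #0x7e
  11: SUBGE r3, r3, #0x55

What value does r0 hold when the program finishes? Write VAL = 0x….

VAL = 0x71

[0] flags=1001 → (cmp)
[1] flags=1001 LT?F → skip
[2] flags=1001 CS?F → skip
[3] flags=1001 EQ?F → skip
[4] flags=1010 → (cmp)
[5] flags=1010 CC?F → skip
[6] flags=1010 CC?F → skip
[7] flags=1010 CC?F → skip
[8] flags=1000 → (cmp)
[9] flags=1000 LE?T → r1=0xe5
[10] flags=1000 CC?T → r4=0x7d
[11] flags=1000 GE?F → skip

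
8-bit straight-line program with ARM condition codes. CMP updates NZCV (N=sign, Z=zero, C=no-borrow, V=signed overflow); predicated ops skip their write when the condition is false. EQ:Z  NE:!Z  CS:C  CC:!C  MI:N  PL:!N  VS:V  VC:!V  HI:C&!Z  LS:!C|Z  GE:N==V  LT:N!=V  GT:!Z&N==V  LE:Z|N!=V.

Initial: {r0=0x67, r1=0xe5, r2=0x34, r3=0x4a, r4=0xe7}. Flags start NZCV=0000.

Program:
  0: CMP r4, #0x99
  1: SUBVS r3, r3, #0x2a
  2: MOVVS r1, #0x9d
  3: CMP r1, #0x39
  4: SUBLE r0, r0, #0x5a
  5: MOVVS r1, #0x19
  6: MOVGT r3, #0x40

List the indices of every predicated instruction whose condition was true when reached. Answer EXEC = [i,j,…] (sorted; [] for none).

EXEC = [4]

[0] flags=0010 → (cmp)
[1] flags=0010 VS?F → skip
[2] flags=0010 VS?F → skip
[3] flags=1010 → (cmp)
[4] flags=1010 LE?T → r0=0x0d
[5] flags=1010 VS?F → skip
[6] flags=1010 GT?F → skip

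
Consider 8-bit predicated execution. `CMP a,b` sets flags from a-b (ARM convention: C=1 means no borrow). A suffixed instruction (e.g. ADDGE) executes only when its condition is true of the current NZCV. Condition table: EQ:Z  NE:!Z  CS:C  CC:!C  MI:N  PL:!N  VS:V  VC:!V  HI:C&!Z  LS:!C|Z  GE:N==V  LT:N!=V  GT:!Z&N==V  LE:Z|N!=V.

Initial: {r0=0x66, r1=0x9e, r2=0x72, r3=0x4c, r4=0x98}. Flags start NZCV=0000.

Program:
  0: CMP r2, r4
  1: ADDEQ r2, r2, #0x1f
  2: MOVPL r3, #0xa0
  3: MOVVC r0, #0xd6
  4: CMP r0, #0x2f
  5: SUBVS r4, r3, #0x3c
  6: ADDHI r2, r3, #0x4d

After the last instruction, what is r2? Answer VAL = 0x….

0: ✓ CMP  NZCV=1001
1: · ADDEQ
2: · MOVPL
3: · MOVVC
4: ✓ CMP  NZCV=0010
5: · SUBVS
6: ✓ ADDHI  r2←0x99

VAL = 0x99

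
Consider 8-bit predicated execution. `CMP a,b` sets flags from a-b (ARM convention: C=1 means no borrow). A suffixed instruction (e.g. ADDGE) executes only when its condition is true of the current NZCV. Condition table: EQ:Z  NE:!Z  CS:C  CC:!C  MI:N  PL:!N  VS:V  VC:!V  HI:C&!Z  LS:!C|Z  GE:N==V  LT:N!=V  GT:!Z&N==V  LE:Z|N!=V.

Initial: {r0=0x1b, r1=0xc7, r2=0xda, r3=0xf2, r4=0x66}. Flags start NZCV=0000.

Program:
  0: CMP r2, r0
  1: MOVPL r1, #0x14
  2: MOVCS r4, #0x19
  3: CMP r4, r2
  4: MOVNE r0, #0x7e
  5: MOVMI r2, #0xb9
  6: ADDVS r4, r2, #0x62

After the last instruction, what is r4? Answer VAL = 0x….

VAL = 0x19

[0] flags=1010 → (cmp)
[1] flags=1010 PL?F → skip
[2] flags=1010 CS?T → r4=0x19
[3] flags=0000 → (cmp)
[4] flags=0000 NE?T → r0=0x7e
[5] flags=0000 MI?F → skip
[6] flags=0000 VS?F → skip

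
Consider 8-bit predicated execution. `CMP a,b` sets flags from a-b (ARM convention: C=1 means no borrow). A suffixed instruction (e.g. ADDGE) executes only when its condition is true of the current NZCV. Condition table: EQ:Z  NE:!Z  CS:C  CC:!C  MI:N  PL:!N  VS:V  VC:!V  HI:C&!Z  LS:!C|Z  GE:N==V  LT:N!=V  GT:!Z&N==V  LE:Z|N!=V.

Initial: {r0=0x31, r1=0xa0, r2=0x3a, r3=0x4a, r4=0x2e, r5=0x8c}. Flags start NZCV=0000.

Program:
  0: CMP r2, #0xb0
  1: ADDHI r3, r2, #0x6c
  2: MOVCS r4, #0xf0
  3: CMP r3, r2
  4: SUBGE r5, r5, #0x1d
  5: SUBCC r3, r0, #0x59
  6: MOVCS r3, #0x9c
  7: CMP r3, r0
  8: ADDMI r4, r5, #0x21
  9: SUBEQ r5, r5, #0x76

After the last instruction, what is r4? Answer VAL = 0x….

VAL = 0x2e

[0] flags=1001 → (cmp)
[1] flags=1001 HI?F → skip
[2] flags=1001 CS?F → skip
[3] flags=0010 → (cmp)
[4] flags=0010 GE?T → r5=0x6f
[5] flags=0010 CC?F → skip
[6] flags=0010 CS?T → r3=0x9c
[7] flags=0011 → (cmp)
[8] flags=0011 MI?F → skip
[9] flags=0011 EQ?F → skip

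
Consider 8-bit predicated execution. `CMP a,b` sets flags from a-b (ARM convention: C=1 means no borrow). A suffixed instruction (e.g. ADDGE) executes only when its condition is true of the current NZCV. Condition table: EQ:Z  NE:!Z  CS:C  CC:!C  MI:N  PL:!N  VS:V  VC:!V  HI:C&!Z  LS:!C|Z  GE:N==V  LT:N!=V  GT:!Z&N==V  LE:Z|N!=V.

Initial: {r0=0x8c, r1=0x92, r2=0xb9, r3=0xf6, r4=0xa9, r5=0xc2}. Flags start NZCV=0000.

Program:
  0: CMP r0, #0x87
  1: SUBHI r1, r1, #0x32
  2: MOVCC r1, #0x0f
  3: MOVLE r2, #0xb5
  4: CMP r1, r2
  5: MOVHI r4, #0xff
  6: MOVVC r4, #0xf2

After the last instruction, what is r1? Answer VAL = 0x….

VAL = 0x60

[0] flags=0010 → (cmp)
[1] flags=0010 HI?T → r1=0x60
[2] flags=0010 CC?F → skip
[3] flags=0010 LE?F → skip
[4] flags=1001 → (cmp)
[5] flags=1001 HI?F → skip
[6] flags=1001 VC?F → skip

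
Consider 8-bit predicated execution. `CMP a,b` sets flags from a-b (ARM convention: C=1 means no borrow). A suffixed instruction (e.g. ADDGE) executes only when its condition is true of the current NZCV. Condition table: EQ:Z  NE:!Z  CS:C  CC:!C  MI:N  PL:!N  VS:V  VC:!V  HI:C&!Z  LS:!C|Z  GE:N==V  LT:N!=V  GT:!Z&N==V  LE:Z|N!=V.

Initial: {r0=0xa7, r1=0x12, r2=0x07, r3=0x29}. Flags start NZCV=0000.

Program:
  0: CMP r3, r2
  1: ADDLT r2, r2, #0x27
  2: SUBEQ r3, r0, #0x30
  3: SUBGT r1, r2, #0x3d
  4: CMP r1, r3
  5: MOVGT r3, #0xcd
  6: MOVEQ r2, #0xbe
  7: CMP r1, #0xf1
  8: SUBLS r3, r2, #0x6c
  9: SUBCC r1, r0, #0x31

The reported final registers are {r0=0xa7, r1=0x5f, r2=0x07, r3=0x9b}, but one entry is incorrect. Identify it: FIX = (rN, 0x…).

0: ✓ CMP  NZCV=0010
1: · ADDLT
2: · SUBEQ
3: ✓ SUBGT  r1←0xca
4: ✓ CMP  NZCV=1010
5: · MOVGT
6: · MOVEQ
7: ✓ CMP  NZCV=1000
8: ✓ SUBLS  r3←0x9b
9: ✓ SUBCC  r1←0x76

FIX = (r1, 0x76)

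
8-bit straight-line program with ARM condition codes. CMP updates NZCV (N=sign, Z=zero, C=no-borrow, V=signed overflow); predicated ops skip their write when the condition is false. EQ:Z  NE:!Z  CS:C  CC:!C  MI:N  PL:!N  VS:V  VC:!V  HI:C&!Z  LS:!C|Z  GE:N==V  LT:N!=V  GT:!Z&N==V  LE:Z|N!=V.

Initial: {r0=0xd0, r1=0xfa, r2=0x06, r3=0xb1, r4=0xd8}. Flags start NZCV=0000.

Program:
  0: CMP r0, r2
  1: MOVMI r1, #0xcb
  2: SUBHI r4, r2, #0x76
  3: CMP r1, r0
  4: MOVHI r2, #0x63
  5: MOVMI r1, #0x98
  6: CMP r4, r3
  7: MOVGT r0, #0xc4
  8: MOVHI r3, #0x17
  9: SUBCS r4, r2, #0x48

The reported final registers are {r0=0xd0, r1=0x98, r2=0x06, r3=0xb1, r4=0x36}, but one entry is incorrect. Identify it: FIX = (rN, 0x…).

FIX = (r4, 0x90)

[0] flags=1010 → (cmp)
[1] flags=1010 MI?T → r1=0xcb
[2] flags=1010 HI?T → r4=0x90
[3] flags=1000 → (cmp)
[4] flags=1000 HI?F → skip
[5] flags=1000 MI?T → r1=0x98
[6] flags=1000 → (cmp)
[7] flags=1000 GT?F → skip
[8] flags=1000 HI?F → skip
[9] flags=1000 CS?F → skip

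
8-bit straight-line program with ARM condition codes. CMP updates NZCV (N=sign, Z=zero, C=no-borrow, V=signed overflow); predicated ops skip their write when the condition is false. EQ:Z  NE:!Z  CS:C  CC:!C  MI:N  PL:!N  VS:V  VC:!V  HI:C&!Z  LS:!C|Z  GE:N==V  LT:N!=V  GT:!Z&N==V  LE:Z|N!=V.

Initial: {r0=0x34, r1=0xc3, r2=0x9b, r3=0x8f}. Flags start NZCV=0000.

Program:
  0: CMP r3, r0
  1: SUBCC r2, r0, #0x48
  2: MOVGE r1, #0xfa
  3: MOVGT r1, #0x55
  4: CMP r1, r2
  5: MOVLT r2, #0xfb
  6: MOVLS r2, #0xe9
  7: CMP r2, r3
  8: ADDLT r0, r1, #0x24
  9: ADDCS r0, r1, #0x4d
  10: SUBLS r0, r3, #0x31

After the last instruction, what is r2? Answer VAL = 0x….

0: ✓ CMP  NZCV=0011
1: · SUBCC
2: · MOVGE
3: · MOVGT
4: ✓ CMP  NZCV=0010
5: · MOVLT
6: · MOVLS
7: ✓ CMP  NZCV=0010
8: · ADDLT
9: ✓ ADDCS  r0←0x10
10: · SUBLS

VAL = 0x9b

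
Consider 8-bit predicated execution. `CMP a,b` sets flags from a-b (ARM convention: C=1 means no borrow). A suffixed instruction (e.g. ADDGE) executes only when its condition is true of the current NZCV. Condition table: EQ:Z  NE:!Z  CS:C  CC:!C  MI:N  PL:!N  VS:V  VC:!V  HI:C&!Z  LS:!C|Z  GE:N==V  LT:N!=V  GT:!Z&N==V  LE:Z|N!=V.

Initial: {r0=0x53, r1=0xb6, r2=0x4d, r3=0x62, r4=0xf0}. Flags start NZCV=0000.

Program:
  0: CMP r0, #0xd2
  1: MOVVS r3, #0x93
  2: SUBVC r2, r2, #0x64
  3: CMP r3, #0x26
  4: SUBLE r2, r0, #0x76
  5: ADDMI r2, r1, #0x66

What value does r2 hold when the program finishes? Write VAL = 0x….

VAL = 0xdd

0: ✓ CMP  NZCV=1001
1: ✓ MOVVS  r3←0x93
2: · SUBVC
3: ✓ CMP  NZCV=0011
4: ✓ SUBLE  r2←0xdd
5: · ADDMI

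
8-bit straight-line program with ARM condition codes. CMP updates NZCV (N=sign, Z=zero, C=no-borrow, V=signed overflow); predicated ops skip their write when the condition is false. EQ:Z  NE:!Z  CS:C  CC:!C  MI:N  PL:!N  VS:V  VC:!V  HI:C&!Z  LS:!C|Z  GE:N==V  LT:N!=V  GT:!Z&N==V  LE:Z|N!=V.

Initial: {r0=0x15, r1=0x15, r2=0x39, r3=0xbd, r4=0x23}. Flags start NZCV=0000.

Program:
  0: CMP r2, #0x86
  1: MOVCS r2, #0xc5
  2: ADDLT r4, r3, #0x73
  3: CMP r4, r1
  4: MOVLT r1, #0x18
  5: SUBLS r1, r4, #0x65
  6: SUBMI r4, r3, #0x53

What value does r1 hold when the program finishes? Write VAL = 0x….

VAL = 0x15

0: ✓ CMP  NZCV=1001
1: · MOVCS
2: · ADDLT
3: ✓ CMP  NZCV=0010
4: · MOVLT
5: · SUBLS
6: · SUBMI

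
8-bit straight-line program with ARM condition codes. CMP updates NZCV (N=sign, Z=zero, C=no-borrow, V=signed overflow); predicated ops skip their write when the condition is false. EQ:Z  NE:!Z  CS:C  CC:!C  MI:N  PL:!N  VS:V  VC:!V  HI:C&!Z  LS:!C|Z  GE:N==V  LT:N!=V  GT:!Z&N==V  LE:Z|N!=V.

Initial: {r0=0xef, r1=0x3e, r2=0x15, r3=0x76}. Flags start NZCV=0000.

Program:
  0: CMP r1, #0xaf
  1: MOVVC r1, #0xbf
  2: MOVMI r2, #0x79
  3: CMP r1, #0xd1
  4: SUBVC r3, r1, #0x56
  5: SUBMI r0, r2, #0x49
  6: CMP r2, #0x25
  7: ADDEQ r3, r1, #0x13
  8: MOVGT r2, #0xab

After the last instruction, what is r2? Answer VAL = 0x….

[0] flags=1001 → (cmp)
[1] flags=1001 VC?F → skip
[2] flags=1001 MI?T → r2=0x79
[3] flags=0000 → (cmp)
[4] flags=0000 VC?T → r3=0xe8
[5] flags=0000 MI?F → skip
[6] flags=0010 → (cmp)
[7] flags=0010 EQ?F → skip
[8] flags=0010 GT?T → r2=0xab

VAL = 0xab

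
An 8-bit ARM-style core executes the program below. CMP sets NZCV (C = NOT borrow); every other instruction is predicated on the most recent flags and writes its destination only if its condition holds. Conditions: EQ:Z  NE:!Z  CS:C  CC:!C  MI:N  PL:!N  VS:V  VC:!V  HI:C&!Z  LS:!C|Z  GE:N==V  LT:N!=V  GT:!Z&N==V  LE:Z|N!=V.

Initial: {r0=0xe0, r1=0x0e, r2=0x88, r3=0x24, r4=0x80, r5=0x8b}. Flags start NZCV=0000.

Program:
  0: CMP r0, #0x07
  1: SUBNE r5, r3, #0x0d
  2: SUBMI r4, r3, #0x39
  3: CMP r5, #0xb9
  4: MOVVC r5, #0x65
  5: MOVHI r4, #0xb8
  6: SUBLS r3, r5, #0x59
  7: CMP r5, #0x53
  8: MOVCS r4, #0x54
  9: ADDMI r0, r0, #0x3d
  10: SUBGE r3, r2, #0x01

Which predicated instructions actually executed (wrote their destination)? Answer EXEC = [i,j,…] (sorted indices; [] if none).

[0] flags=1010 → (cmp)
[1] flags=1010 NE?T → r5=0x17
[2] flags=1010 MI?T → r4=0xeb
[3] flags=0000 → (cmp)
[4] flags=0000 VC?T → r5=0x65
[5] flags=0000 HI?F → skip
[6] flags=0000 LS?T → r3=0x0c
[7] flags=0010 → (cmp)
[8] flags=0010 CS?T → r4=0x54
[9] flags=0010 MI?F → skip
[10] flags=0010 GE?T → r3=0x87

EXEC = [1,2,4,6,8,10]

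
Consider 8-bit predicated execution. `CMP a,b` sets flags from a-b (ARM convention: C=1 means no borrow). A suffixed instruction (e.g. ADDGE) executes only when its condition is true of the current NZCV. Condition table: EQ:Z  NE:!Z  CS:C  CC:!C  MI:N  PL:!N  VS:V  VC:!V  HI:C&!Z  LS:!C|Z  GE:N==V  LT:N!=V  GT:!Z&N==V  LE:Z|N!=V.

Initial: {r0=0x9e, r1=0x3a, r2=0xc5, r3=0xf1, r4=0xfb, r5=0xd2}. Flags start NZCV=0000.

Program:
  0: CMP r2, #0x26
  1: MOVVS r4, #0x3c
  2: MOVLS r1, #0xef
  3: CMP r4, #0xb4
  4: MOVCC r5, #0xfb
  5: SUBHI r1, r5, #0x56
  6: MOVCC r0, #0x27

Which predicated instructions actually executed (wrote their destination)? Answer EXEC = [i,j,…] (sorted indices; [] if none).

[0] flags=1010 → (cmp)
[1] flags=1010 VS?F → skip
[2] flags=1010 LS?F → skip
[3] flags=0010 → (cmp)
[4] flags=0010 CC?F → skip
[5] flags=0010 HI?T → r1=0x7c
[6] flags=0010 CC?F → skip

EXEC = [5]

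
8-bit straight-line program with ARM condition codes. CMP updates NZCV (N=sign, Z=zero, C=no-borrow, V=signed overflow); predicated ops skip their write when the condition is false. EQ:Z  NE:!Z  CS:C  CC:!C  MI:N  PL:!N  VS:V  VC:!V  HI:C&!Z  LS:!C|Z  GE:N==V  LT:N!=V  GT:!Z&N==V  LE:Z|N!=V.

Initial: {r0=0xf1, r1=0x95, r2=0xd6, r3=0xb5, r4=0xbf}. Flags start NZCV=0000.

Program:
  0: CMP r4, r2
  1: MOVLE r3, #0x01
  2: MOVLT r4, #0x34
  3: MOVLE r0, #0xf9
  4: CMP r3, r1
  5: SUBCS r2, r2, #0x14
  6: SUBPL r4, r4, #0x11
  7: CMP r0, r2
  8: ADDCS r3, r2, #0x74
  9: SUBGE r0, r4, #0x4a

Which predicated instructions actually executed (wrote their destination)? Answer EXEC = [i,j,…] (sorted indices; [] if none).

0: ✓ CMP  NZCV=1000
1: ✓ MOVLE  r3←0x01
2: ✓ MOVLT  r4←0x34
3: ✓ MOVLE  r0←0xf9
4: ✓ CMP  NZCV=0000
5: · SUBCS
6: ✓ SUBPL  r4←0x23
7: ✓ CMP  NZCV=0010
8: ✓ ADDCS  r3←0x4a
9: ✓ SUBGE  r0←0xd9

EXEC = [1,2,3,6,8,9]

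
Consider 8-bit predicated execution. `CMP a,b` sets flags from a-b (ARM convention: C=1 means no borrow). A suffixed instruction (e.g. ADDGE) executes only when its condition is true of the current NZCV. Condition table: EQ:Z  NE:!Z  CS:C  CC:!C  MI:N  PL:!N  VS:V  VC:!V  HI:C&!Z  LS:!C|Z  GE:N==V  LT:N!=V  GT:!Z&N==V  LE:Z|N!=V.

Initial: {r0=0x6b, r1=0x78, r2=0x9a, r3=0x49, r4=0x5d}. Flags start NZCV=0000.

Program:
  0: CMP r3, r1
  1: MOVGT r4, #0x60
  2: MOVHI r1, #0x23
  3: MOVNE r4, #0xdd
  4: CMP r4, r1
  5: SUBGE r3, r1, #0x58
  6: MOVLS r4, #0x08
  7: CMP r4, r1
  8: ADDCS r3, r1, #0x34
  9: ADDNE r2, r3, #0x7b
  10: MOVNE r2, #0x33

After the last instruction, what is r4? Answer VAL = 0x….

VAL = 0xdd

0: ✓ CMP  NZCV=1000
1: · MOVGT
2: · MOVHI
3: ✓ MOVNE  r4←0xdd
4: ✓ CMP  NZCV=0011
5: · SUBGE
6: · MOVLS
7: ✓ CMP  NZCV=0011
8: ✓ ADDCS  r3←0xac
9: ✓ ADDNE  r2←0x27
10: ✓ MOVNE  r2←0x33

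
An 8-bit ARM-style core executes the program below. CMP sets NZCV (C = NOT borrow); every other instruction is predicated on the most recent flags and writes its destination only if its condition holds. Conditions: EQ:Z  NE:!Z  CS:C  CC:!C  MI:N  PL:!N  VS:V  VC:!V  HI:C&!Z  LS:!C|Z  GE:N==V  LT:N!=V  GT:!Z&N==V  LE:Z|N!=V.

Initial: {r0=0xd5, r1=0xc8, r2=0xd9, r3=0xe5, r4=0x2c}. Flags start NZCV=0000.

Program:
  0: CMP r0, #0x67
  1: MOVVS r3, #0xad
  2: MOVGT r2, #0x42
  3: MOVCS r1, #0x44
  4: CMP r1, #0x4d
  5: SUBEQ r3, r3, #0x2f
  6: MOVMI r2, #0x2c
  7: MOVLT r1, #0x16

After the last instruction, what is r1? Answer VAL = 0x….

VAL = 0x16

0: ✓ CMP  NZCV=0011
1: ✓ MOVVS  r3←0xad
2: · MOVGT
3: ✓ MOVCS  r1←0x44
4: ✓ CMP  NZCV=1000
5: · SUBEQ
6: ✓ MOVMI  r2←0x2c
7: ✓ MOVLT  r1←0x16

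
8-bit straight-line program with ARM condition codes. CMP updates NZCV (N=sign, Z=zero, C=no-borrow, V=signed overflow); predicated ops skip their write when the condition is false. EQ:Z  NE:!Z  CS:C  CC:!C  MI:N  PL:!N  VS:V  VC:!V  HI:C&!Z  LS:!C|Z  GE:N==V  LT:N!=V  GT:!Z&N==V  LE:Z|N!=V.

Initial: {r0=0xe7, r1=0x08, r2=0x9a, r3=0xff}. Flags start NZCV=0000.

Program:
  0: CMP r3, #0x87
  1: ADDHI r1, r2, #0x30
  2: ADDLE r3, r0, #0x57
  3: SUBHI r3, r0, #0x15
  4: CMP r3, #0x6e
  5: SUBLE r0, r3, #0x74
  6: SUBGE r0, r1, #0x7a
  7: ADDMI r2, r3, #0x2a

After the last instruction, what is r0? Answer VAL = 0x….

VAL = 0x5e

[0] flags=0010 → (cmp)
[1] flags=0010 HI?T → r1=0xca
[2] flags=0010 LE?F → skip
[3] flags=0010 HI?T → r3=0xd2
[4] flags=0011 → (cmp)
[5] flags=0011 LE?T → r0=0x5e
[6] flags=0011 GE?F → skip
[7] flags=0011 MI?F → skip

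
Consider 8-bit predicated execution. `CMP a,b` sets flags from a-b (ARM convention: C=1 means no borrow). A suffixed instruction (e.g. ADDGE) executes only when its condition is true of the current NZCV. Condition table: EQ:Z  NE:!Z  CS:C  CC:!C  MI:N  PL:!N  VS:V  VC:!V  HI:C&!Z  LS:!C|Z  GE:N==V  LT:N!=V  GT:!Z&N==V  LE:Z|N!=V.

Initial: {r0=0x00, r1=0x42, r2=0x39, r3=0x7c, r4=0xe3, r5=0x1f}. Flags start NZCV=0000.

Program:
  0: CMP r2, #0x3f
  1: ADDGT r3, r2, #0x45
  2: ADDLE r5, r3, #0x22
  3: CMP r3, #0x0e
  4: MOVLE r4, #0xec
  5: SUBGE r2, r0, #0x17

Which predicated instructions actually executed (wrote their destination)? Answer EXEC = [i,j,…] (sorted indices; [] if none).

EXEC = [2,5]

[0] flags=1000 → (cmp)
[1] flags=1000 GT?F → skip
[2] flags=1000 LE?T → r5=0x9e
[3] flags=0010 → (cmp)
[4] flags=0010 LE?F → skip
[5] flags=0010 GE?T → r2=0xe9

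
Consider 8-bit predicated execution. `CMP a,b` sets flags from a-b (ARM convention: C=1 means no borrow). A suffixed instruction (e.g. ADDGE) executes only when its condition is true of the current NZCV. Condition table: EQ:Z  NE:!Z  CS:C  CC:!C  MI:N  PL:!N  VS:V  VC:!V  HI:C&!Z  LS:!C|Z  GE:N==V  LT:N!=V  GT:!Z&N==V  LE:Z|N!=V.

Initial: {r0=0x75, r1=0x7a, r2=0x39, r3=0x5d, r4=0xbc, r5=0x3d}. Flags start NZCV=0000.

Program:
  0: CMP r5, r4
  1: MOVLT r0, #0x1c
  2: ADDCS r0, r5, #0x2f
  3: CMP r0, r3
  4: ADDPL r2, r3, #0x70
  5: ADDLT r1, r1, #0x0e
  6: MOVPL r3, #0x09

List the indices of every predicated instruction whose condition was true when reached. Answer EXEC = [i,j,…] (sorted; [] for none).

EXEC = [4,6]

[0] flags=1001 → (cmp)
[1] flags=1001 LT?F → skip
[2] flags=1001 CS?F → skip
[3] flags=0010 → (cmp)
[4] flags=0010 PL?T → r2=0xcd
[5] flags=0010 LT?F → skip
[6] flags=0010 PL?T → r3=0x09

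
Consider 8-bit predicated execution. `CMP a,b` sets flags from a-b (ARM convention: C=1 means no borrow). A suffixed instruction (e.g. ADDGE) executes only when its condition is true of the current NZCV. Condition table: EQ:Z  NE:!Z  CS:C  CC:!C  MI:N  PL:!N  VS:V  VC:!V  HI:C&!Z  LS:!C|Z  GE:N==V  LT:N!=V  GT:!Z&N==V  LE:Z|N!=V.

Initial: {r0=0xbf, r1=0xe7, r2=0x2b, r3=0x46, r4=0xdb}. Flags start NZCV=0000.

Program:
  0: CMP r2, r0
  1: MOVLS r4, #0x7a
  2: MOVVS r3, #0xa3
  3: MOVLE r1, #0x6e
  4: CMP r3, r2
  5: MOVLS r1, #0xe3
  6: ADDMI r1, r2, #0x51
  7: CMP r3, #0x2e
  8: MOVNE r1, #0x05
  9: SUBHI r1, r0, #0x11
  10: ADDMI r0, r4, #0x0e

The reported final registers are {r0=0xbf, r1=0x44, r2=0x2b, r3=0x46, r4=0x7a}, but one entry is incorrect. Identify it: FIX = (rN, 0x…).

FIX = (r1, 0xae)

[0] flags=0000 → (cmp)
[1] flags=0000 LS?T → r4=0x7a
[2] flags=0000 VS?F → skip
[3] flags=0000 LE?F → skip
[4] flags=0010 → (cmp)
[5] flags=0010 LS?F → skip
[6] flags=0010 MI?F → skip
[7] flags=0010 → (cmp)
[8] flags=0010 NE?T → r1=0x05
[9] flags=0010 HI?T → r1=0xae
[10] flags=0010 MI?F → skip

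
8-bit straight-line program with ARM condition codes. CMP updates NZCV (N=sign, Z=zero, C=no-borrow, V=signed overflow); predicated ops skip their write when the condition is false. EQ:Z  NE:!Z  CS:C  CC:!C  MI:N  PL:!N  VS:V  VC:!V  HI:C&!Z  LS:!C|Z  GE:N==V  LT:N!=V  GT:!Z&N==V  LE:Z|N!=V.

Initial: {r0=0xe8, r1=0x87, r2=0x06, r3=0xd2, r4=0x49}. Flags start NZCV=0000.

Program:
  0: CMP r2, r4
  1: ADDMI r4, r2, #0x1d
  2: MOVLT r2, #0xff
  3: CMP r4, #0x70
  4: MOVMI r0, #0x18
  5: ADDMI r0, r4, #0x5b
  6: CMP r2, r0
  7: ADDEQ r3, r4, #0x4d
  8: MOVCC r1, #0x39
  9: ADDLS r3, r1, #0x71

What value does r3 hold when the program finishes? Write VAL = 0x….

0: ✓ CMP  NZCV=1000
1: ✓ ADDMI  r4←0x23
2: ✓ MOVLT  r2←0xff
3: ✓ CMP  NZCV=1000
4: ✓ MOVMI  r0←0x18
5: ✓ ADDMI  r0←0x7e
6: ✓ CMP  NZCV=1010
7: · ADDEQ
8: · MOVCC
9: · ADDLS

VAL = 0xd2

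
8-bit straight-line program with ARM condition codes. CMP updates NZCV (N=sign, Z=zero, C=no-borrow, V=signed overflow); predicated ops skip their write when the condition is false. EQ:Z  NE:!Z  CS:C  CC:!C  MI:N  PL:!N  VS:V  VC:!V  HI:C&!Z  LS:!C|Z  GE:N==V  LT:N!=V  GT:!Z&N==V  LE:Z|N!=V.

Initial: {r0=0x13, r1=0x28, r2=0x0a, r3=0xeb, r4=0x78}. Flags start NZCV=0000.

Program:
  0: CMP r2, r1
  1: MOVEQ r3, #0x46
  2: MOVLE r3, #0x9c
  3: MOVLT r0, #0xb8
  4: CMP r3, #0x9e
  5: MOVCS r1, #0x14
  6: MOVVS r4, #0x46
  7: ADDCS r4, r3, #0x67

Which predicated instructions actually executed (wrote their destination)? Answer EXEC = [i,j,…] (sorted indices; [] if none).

EXEC = [2,3]

0: ✓ CMP  NZCV=1000
1: · MOVEQ
2: ✓ MOVLE  r3←0x9c
3: ✓ MOVLT  r0←0xb8
4: ✓ CMP  NZCV=1000
5: · MOVCS
6: · MOVVS
7: · ADDCS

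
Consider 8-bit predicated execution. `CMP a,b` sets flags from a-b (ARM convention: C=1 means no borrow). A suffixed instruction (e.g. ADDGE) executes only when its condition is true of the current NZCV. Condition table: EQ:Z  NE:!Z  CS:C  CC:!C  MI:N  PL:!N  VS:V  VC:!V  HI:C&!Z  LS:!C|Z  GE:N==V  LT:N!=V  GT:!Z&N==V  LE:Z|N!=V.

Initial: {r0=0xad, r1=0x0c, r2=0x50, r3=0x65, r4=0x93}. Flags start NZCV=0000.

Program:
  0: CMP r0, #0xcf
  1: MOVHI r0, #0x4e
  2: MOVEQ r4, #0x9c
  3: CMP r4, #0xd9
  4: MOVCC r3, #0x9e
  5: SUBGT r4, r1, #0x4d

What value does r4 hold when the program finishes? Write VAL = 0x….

VAL = 0x93

[0] flags=1000 → (cmp)
[1] flags=1000 HI?F → skip
[2] flags=1000 EQ?F → skip
[3] flags=1000 → (cmp)
[4] flags=1000 CC?T → r3=0x9e
[5] flags=1000 GT?F → skip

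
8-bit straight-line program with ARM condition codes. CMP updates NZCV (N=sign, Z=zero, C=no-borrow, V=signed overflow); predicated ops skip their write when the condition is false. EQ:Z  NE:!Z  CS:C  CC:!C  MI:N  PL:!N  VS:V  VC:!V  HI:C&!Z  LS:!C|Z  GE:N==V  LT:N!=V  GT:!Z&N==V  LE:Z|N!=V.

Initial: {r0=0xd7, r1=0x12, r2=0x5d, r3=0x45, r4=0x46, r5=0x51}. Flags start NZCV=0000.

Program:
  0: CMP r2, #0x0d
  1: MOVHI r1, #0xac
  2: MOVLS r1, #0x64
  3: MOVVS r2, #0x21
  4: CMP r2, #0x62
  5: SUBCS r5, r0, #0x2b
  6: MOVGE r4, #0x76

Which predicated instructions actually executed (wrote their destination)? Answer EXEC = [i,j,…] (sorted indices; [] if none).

EXEC = [1]

[0] flags=0010 → (cmp)
[1] flags=0010 HI?T → r1=0xac
[2] flags=0010 LS?F → skip
[3] flags=0010 VS?F → skip
[4] flags=1000 → (cmp)
[5] flags=1000 CS?F → skip
[6] flags=1000 GE?F → skip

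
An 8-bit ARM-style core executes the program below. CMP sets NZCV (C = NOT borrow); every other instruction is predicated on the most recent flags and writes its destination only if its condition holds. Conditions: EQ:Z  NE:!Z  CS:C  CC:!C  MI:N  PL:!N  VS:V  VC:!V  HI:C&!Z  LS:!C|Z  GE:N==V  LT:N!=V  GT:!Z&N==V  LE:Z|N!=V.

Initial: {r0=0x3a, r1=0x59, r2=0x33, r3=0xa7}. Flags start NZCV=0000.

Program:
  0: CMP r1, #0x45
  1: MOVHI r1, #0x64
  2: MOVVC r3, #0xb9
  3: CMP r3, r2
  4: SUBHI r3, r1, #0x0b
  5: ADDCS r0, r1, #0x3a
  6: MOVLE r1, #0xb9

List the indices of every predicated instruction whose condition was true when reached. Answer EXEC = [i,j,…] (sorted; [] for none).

[0] flags=0010 → (cmp)
[1] flags=0010 HI?T → r1=0x64
[2] flags=0010 VC?T → r3=0xb9
[3] flags=1010 → (cmp)
[4] flags=1010 HI?T → r3=0x59
[5] flags=1010 CS?T → r0=0x9e
[6] flags=1010 LE?T → r1=0xb9

EXEC = [1,2,4,5,6]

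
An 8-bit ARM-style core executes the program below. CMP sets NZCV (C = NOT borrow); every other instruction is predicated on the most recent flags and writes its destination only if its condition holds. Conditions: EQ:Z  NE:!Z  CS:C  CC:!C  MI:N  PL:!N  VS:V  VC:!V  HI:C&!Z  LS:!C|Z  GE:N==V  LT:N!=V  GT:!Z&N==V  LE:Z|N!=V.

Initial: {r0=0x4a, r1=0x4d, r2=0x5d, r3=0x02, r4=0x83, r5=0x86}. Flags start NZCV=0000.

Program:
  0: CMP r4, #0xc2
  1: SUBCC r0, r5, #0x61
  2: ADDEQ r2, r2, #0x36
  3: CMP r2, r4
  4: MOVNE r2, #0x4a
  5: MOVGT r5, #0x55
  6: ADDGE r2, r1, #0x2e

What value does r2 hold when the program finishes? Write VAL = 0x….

0: ✓ CMP  NZCV=1000
1: ✓ SUBCC  r0←0x25
2: · ADDEQ
3: ✓ CMP  NZCV=1001
4: ✓ MOVNE  r2←0x4a
5: ✓ MOVGT  r5←0x55
6: ✓ ADDGE  r2←0x7b

VAL = 0x7b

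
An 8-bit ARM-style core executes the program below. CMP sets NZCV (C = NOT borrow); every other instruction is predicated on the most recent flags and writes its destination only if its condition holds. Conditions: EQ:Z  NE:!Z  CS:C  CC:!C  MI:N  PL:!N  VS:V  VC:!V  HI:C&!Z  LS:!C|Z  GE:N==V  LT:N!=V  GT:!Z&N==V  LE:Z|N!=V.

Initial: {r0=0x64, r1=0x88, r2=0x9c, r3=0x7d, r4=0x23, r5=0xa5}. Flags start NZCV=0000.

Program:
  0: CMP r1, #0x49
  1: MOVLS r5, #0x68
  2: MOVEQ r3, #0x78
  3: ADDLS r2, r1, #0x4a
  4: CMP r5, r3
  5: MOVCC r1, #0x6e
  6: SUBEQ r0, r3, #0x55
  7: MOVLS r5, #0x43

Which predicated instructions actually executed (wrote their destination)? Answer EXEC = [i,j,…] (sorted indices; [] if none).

[0] flags=0011 → (cmp)
[1] flags=0011 LS?F → skip
[2] flags=0011 EQ?F → skip
[3] flags=0011 LS?F → skip
[4] flags=0011 → (cmp)
[5] flags=0011 CC?F → skip
[6] flags=0011 EQ?F → skip
[7] flags=0011 LS?F → skip

EXEC = []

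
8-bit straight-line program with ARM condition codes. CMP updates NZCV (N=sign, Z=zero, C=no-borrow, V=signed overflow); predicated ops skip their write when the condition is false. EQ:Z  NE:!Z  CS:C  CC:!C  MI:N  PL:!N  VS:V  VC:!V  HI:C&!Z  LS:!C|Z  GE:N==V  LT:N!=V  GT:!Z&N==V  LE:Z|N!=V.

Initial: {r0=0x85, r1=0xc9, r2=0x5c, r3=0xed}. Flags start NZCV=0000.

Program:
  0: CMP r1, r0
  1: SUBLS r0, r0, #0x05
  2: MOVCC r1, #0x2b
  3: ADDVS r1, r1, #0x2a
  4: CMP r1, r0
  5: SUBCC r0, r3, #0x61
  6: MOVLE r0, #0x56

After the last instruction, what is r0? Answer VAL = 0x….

VAL = 0x85

[0] flags=0010 → (cmp)
[1] flags=0010 LS?F → skip
[2] flags=0010 CC?F → skip
[3] flags=0010 VS?F → skip
[4] flags=0010 → (cmp)
[5] flags=0010 CC?F → skip
[6] flags=0010 LE?F → skip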